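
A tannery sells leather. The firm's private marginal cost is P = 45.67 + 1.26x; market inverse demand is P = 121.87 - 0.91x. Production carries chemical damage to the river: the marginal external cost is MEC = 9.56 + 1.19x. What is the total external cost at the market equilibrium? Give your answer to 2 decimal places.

Market equilibrium (private): 45.67 + 1.26x = 121.87 - 0.91x → x_m = 35.1152.
Total external cost = ∫₀^{x_m} (9.56 + 1.19x) dx = 9.56×35.1152 + ½×1.19×35.1152² = 1069.3823.

1069.38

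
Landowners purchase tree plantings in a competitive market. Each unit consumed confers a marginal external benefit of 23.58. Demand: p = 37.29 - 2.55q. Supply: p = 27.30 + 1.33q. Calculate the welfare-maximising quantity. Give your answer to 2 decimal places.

Social marginal benefit = demand + MEB = 60.87 - 2.55q.
Set SMB = MC: 60.87 - 2.55q = 27.30 + 1.33q → q* = 8.6521.

q* = 8.65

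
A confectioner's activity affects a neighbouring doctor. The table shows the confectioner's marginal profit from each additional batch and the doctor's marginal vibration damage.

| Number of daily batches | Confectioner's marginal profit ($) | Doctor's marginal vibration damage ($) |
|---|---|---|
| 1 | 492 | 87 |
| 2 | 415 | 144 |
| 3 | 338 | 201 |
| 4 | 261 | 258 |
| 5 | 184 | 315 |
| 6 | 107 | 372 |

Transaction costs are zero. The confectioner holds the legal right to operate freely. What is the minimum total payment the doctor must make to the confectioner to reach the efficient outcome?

$291

Left alone the confectioner would choose level 6 (marginal profit stays positive).
Efficient level: k* = 4 (marginal profit ≥ marginal vibration damage through 4).
The doctor must at least cover the confectioner's forgone profit from cutting 6→4: 184 + 107 = 291.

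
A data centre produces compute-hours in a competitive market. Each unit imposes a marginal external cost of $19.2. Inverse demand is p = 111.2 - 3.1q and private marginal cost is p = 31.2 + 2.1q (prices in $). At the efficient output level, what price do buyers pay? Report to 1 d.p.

P = $75.0

Social marginal cost = private MC + MEC = 50.4 + 2.1q.
Set SMC = demand: 50.4 + 2.1q = 111.2 - 3.1q → q* = 11.6923.
Consumer price on the demand curve at q*: 111.2 − 3.1×11.6923 = 74.9539.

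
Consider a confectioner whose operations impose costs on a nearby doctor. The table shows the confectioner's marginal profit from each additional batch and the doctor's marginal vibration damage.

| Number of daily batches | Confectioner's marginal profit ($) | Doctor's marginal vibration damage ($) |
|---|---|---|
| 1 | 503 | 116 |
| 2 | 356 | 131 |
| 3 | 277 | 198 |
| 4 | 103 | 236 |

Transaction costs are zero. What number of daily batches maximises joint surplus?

3

Bargaining reaches the level where marginal profit last exceeds marginal vibration damage.
That holds through level 3 (277 ≥ 198) but not at 4 (103 < 236).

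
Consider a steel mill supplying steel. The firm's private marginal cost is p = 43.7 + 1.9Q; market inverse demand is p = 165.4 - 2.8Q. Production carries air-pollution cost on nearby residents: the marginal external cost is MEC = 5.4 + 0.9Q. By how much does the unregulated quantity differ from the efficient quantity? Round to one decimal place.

Market equilibrium (private): 43.7 + 1.9Q = 165.4 - 2.8Q → Q_m = 25.8936.
Social marginal cost = private MC + MEC = 49.1 + 2.8Q.
Set SMC = demand: 49.1 + 2.8Q = 165.4 - 2.8Q → Q* = 20.7679.
Gap = |25.8936 − 20.7679| = 5.1257.

5.1 units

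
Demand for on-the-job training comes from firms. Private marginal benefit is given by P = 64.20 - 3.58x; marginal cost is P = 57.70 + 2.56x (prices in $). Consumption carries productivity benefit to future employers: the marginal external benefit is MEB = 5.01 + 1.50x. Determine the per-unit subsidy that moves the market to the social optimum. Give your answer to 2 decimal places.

Social marginal benefit = demand + MEB = 69.21 - 2.08x.
Set SMB = MC: 69.21 - 2.08x = 57.70 + 2.56x → x* = 2.4806.
The Pigouvian subsidy equals MEB at x*: 5.01 + 1.50×2.4806 = 8.7309.

subsidy = $8.73 per unit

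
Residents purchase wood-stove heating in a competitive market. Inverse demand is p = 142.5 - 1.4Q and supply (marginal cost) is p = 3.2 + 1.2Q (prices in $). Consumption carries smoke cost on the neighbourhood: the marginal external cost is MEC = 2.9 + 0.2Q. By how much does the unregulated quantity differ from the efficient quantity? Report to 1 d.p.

Market equilibrium (private): 3.2 + 1.2Q = 142.5 - 1.4Q → Q_m = 53.5769.
Social marginal benefit = demand − MEC = 139.6 - 1.6Q.
Set SMB = MC: 139.6 - 1.6Q = 3.2 + 1.2Q → Q* = 48.7143.
Gap = |53.5769 − 48.7143| = 4.8626.

4.9 units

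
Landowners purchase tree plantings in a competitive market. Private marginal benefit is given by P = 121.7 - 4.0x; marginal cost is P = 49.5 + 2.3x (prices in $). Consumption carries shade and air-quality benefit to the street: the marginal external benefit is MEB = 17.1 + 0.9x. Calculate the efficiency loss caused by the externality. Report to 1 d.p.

DWL = $69.6

Market equilibrium (private): 49.5 + 2.3x = 121.7 - 4.0x → x_m = 11.4603.
Social marginal benefit = demand + MEB = 138.8 - 3.1x.
Set SMB = MC: 138.8 - 3.1x = 49.5 + 2.3x → x* = 16.5370.
Between x* and x_m the wedge SMB − MC runs linearly from 0 to MEB(x_m), so the loss is a triangle.
DWL = ½ × 5.0767 × 27.4143 = 69.5871.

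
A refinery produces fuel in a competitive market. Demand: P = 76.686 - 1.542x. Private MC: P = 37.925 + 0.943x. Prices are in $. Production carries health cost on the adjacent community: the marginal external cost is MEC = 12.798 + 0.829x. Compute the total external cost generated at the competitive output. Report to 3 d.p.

Market equilibrium (private): 37.925 + 0.943x = 76.686 - 1.542x → x_m = 15.5980.
Total external cost = ∫₀^{x_m} (12.798 + 0.829x) dx = 12.798×15.5980 + ½×0.829×15.5980² = 300.4701.

$300.470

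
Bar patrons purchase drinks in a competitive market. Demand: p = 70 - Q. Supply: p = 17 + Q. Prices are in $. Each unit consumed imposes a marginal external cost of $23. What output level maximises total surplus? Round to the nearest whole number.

Q* = 15

Social marginal benefit = demand − MEC = 47 - Q.
Set SMB = MC: 47 - Q = 17 + Q → Q* = 15.0000.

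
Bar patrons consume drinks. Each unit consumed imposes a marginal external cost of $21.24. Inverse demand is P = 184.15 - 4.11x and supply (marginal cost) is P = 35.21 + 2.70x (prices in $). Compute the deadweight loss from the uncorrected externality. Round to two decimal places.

DWL = $33.12

Market equilibrium (private): 35.21 + 2.70x = 184.15 - 4.11x → x_m = 21.8708.
Social marginal benefit = demand − MEC = 162.91 - 4.11x.
Set SMB = MC: 162.91 - 4.11x = 35.21 + 2.70x → x* = 18.7518.
Between x* and x_m the wedge MC − SMB runs linearly from 0 to MEC(x_m), so the loss is a triangle.
DWL = ½ × 3.1190 × 21.2400 = 33.1238.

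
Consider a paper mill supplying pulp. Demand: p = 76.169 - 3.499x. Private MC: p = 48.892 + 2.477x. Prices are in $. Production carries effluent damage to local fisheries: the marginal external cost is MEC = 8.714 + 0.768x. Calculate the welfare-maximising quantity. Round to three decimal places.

Social marginal cost = private MC + MEC = 57.606 + 3.245x.
Set SMC = demand: 57.606 + 3.245x = 76.169 - 3.499x → x* = 2.7525.

x* = 2.753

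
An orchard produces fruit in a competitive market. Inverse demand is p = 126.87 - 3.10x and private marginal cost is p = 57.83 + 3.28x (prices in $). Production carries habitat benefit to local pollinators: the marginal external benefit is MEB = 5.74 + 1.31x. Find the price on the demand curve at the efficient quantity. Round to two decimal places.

Social marginal cost = private MC − MEB = 52.09 + 1.97x.
Set SMC = demand: 52.09 + 1.97x = 126.87 - 3.10x → x* = 14.7495.
Consumer price on the demand curve at x*: 126.87 − 3.10×14.7495 = 81.1466.

P = $81.15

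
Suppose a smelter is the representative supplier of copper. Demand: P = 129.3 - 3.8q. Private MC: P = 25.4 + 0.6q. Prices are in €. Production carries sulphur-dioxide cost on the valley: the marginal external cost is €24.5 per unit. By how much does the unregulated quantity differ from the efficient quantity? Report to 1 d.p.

Market equilibrium (private): 25.4 + 0.6q = 129.3 - 3.8q → q_m = 23.6136.
Social marginal cost = private MC + MEC = 49.9 + 0.6q.
Set SMC = demand: 49.9 + 0.6q = 129.3 - 3.8q → q* = 18.0455.
Gap = |23.6136 − 18.0455| = 5.5681.

5.6 units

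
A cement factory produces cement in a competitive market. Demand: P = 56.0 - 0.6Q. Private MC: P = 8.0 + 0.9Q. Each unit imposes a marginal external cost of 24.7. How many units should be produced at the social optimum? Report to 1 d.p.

Social marginal cost = private MC + MEC = 32.7 + 0.9Q.
Set SMC = demand: 32.7 + 0.9Q = 56.0 - 0.6Q → Q* = 15.5333.

Q* = 15.5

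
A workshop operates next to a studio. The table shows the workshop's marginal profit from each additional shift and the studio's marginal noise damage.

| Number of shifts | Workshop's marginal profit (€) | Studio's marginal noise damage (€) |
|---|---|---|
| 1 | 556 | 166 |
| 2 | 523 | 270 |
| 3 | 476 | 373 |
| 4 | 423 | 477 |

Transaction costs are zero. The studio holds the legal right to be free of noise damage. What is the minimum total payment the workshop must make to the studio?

€809

Efficient level: marginal profit ≥ marginal noise damage through level 3, so k* = 3.
With the studio holding the right, the workshop must at least compensate total damage at k*: 166 + 270 + 373 = 809.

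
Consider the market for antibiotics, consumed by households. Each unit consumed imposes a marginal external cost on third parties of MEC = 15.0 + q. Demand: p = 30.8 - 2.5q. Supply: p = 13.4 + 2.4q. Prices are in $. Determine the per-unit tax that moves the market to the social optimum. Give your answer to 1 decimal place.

Social marginal benefit = demand − MEC = 15.8 - 3.5q.
Set SMB = MC: 15.8 - 3.5q = 13.4 + 2.4q → q* = 0.4068.
The Pigouvian tax equals MEC at q*: 15.0 + 1.0×0.4068 = 15.4068.

tax = $15.4 per unit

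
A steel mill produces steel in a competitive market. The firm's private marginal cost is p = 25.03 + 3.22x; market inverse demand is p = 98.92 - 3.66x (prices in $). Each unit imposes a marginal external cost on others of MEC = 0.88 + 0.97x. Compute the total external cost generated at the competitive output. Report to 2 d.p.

$65.39

Market equilibrium (private): 25.03 + 3.22x = 98.92 - 3.66x → x_m = 10.7398.
Total external cost = ∫₀^{x_m} (0.88 + 0.97x) dx = 0.88×10.7398 + ½×0.97×10.7398² = 65.3925.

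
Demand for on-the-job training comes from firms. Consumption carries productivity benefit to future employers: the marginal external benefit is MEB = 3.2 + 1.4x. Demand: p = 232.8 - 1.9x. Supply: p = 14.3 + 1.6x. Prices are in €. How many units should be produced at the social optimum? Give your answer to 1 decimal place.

Social marginal benefit = demand + MEB = 236.0 - 0.5x.
Set SMB = MC: 236.0 - 0.5x = 14.3 + 1.6x → x* = 105.5714.

x* = 105.6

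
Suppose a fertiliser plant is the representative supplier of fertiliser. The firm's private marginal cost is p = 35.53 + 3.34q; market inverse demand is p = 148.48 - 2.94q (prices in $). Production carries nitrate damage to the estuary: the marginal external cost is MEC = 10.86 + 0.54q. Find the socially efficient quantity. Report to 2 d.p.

q* = 14.97

Social marginal cost = private MC + MEC = 46.39 + 3.88q.
Set SMC = demand: 46.39 + 3.88q = 148.48 - 2.94q → q* = 14.9692.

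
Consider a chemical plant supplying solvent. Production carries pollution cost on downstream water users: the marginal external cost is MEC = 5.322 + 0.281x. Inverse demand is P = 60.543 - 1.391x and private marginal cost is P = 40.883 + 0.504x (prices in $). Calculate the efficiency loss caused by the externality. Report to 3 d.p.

DWL = $15.591

Market equilibrium (private): 40.883 + 0.504x = 60.543 - 1.391x → x_m = 10.3747.
Social marginal cost = private MC + MEC = 46.205 + 0.785x.
Set SMC = demand: 46.205 + 0.785x = 60.543 - 1.391x → x* = 6.5892.
Height of the DWL triangle at x_m is SMC(x_m) − demand(x_m) = MEC(x_m) = 8.2373.
DWL = ½ × 3.7855 × 8.2373 = 15.5911.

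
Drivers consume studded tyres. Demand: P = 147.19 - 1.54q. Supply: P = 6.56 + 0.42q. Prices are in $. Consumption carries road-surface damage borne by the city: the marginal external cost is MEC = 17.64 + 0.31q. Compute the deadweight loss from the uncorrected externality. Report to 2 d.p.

Market equilibrium (private): 6.56 + 0.42q = 147.19 - 1.54q → q_m = 71.7500.
Social marginal benefit = demand − MEC = 129.55 - 1.85q.
Set SMB = MC: 129.55 - 1.85q = 6.56 + 0.42q → q* = 54.1806.
Between q* and q_m the wedge MC − SMB runs linearly from 0 to MEC(q_m), so the loss is a triangle.
DWL = ½ × 17.5694 × 39.8825 = 350.3558.

DWL = $350.36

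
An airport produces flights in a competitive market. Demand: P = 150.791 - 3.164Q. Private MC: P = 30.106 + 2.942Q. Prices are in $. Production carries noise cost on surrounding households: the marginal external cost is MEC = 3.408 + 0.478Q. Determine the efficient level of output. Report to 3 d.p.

Social marginal cost = private MC + MEC = 33.514 + 3.420Q.
Set SMC = demand: 33.514 + 3.420Q = 150.791 - 3.164Q → Q* = 17.8124.

Q* = 17.812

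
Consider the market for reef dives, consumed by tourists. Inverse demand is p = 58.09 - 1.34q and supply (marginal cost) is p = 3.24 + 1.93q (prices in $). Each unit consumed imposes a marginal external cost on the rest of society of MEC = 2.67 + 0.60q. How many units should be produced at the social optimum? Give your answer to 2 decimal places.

q* = 13.48

Social marginal benefit = demand − MEC = 55.42 - 1.94q.
Set SMB = MC: 55.42 - 1.94q = 3.24 + 1.93q → q* = 13.4832.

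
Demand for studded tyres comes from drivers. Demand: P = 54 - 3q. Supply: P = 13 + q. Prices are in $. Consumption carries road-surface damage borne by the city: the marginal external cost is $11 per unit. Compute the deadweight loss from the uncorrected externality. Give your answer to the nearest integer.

DWL = $15

Market equilibrium (private): 13 + q = 54 - 3q → q_m = 10.2500.
Social marginal benefit = demand − MEC = 43 - 3q.
Set SMB = MC: 43 - 3q = 13 + q → q* = 7.5000.
Between q* and q_m the wedge MC − SMB runs linearly from 0 to MEC(q_m), so the loss is a triangle.
DWL = ½ × 2.7500 × 11.0000 = 15.1250.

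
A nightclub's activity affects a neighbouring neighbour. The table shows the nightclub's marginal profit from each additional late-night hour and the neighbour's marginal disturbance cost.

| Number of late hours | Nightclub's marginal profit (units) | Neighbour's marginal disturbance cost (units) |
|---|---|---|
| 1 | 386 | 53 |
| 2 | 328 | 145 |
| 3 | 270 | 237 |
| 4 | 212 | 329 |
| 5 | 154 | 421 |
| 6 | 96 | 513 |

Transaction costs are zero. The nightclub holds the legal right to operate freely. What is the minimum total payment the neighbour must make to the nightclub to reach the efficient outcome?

Left alone the nightclub would choose level 6 (marginal profit stays positive).
Efficient level: k* = 3 (marginal profit ≥ marginal disturbance cost through 3).
The neighbour must at least cover the nightclub's forgone profit from cutting 6→3: 212 + 154 + 96 = 462.

462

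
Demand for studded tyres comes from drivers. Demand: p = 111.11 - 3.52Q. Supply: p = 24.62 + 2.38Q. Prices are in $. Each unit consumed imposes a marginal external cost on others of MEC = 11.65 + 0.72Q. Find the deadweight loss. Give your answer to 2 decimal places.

DWL = $37.24

Market equilibrium (private): 24.62 + 2.38Q = 111.11 - 3.52Q → Q_m = 14.6593.
Social marginal benefit = demand − MEC = 99.46 - 4.24Q.
Set SMB = MC: 99.46 - 4.24Q = 24.62 + 2.38Q → Q* = 11.3051.
Height of the DWL triangle at Q_m is MC(Q_m) − SMB(Q_m) = MEC(Q_m) = 22.2047.
DWL = ½ × 3.3542 × 22.2047 = 37.2395.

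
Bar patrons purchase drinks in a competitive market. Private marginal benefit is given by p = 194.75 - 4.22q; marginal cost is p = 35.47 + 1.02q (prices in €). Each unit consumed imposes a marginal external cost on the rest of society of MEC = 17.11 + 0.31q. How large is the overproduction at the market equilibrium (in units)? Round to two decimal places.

4.78 units

Market equilibrium (private): 35.47 + 1.02q = 194.75 - 4.22q → q_m = 30.3969.
Social marginal benefit = demand − MEC = 177.64 - 4.53q.
Set SMB = MC: 177.64 - 4.53q = 35.47 + 1.02q → q* = 25.6162.
Gap = |30.3969 − 25.6162| = 4.7807.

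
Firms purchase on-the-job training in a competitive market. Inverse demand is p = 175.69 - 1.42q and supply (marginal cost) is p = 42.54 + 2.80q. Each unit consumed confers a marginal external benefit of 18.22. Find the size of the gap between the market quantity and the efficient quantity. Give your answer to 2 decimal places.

Market equilibrium (private): 42.54 + 2.80q = 175.69 - 1.42q → q_m = 31.5521.
Social marginal benefit = demand + MEB = 193.91 - 1.42q.
Set SMB = MC: 193.91 - 1.42q = 42.54 + 2.80q → q* = 35.8697.
Gap = |31.5521 − 35.8697| = 4.3176.

4.32 units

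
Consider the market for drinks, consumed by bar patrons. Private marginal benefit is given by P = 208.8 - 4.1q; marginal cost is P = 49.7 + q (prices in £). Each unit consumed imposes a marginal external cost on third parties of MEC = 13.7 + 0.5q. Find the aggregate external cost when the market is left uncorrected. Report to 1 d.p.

Market equilibrium (private): 49.7 + q = 208.8 - 4.1q → q_m = 31.1961.
Total external cost = ∫₀^{q_m} (13.7 + 0.5q) dq = 13.7×31.1961 + ½×0.5×31.1961² = 670.6857.

£670.7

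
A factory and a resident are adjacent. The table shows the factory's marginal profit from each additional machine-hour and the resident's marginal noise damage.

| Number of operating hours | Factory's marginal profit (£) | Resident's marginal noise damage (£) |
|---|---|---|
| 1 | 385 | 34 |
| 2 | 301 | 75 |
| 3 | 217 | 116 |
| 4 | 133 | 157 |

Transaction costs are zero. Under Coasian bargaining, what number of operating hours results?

3

Bargaining reaches the level where marginal profit last exceeds marginal noise damage.
That holds through level 3 (217 ≥ 116) but not at 4 (133 < 157).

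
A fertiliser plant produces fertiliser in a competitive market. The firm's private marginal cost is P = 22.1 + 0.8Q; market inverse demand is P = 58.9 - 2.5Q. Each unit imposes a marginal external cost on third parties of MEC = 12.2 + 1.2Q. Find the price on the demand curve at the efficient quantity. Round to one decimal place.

P = 45.2

Social marginal cost = private MC + MEC = 34.3 + 2.0Q.
Set SMC = demand: 34.3 + 2.0Q = 58.9 - 2.5Q → Q* = 5.4667.
Consumer price on the demand curve at Q*: 58.9 − 2.5×5.4667 = 45.2333.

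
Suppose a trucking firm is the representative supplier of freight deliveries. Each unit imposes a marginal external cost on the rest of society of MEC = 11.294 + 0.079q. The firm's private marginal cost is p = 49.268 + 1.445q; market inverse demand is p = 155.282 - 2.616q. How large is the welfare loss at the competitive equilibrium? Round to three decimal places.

Market equilibrium (private): 49.268 + 1.445q = 155.282 - 2.616q → q_m = 26.1054.
Social marginal cost = private MC + MEC = 60.562 + 1.524q.
Set SMC = demand: 60.562 + 1.524q = 155.282 - 2.616q → q* = 22.8792.
Height of the DWL triangle at q_m is SMC(q_m) − demand(q_m) = MEC(q_m) = 13.3563.
DWL = ½ × 3.2262 × 13.3563 = 21.5450.

DWL = 21.545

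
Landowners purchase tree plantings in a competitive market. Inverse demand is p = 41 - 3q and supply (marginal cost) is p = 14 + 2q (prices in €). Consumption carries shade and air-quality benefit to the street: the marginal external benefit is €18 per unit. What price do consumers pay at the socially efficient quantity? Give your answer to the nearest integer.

P = €14

Social marginal benefit = demand + MEB = 59 - 3q.
Set SMB = MC: 59 - 3q = 14 + 2q → q* = 9.0000.
Consumer price on the demand curve at q*: 41 − 3×9.0000 = 14.0000.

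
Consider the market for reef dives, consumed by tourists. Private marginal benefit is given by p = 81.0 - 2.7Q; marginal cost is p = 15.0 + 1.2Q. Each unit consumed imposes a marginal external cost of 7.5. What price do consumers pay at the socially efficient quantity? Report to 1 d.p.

P = 40.5

Social marginal benefit = demand − MEC = 73.5 - 2.7Q.
Set SMB = MC: 73.5 - 2.7Q = 15.0 + 1.2Q → Q* = 15.0000.
Consumer price on the demand curve at Q*: 81.0 − 2.7×15.0000 = 40.5000.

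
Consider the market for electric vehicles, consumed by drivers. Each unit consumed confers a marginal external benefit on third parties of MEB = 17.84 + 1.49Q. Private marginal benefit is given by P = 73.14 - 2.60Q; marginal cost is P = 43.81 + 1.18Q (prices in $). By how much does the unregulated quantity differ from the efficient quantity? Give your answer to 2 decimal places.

Market equilibrium (private): 43.81 + 1.18Q = 73.14 - 2.60Q → Q_m = 7.7593.
Social marginal benefit = demand + MEB = 90.98 - 1.11Q.
Set SMB = MC: 90.98 - 1.11Q = 43.81 + 1.18Q → Q* = 20.5983.
Gap = |7.7593 − 20.5983| = 12.8390.

12.84 units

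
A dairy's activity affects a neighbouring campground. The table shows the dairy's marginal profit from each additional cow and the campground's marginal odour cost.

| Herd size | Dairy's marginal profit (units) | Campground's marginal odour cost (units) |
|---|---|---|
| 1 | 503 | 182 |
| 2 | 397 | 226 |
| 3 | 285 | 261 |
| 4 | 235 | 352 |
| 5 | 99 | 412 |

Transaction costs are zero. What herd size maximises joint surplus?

3

Bargaining reaches the level where marginal profit last exceeds marginal odour cost.
That holds through level 3 (285 ≥ 261) but not at 4 (235 < 352).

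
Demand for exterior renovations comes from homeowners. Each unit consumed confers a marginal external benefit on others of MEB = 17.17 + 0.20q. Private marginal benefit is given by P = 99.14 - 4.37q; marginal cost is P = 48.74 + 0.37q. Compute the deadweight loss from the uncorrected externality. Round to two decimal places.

Market equilibrium (private): 48.74 + 0.37q = 99.14 - 4.37q → q_m = 10.6329.
Social marginal benefit = demand + MEB = 116.31 - 4.17q.
Set SMB = MC: 116.31 - 4.17q = 48.74 + 0.37q → q* = 14.8833.
The welfare-loss triangle has base |q_m − q*| and height MEB(q_m) (the vertical gap between SMB and MC is zero at q* and MEB at q_m).
DWL = ½ × 4.2504 × 19.2966 = 41.0091.

DWL = 41.01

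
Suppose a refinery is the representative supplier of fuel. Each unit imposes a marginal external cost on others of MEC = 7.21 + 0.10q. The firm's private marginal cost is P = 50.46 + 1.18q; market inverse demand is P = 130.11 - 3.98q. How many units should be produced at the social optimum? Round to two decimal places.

Social marginal cost = private MC + MEC = 57.67 + 1.28q.
Set SMC = demand: 57.67 + 1.28q = 130.11 - 3.98q → q* = 13.7719.

q* = 13.77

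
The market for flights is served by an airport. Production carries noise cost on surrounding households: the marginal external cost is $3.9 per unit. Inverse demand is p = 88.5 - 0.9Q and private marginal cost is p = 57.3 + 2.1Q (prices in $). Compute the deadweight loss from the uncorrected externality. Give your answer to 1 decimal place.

Market equilibrium (private): 57.3 + 2.1Q = 88.5 - 0.9Q → Q_m = 10.4000.
Social marginal cost = private MC + MEC = 61.2 + 2.1Q.
Set SMC = demand: 61.2 + 2.1Q = 88.5 - 0.9Q → Q* = 9.1000.
Height of the DWL triangle at Q_m is SMC(Q_m) − demand(Q_m) = MEC(Q_m) = 3.9000.
DWL = ½ × 1.3000 × 3.9000 = 2.5350.

DWL = $2.5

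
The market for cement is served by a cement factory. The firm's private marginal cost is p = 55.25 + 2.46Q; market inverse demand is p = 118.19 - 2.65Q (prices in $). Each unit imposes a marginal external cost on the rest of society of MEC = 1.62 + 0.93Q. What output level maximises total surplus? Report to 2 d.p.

Social marginal cost = private MC + MEC = 56.87 + 3.39Q.
Set SMC = demand: 56.87 + 3.39Q = 118.19 - 2.65Q → Q* = 10.1523.

Q* = 10.15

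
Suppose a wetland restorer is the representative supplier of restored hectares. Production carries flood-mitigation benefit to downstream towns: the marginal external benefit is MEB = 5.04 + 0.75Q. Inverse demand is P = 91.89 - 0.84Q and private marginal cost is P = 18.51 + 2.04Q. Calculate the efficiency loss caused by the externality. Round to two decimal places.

DWL = 136.90

Market equilibrium (private): 18.51 + 2.04Q = 91.89 - 0.84Q → Q_m = 25.4792.
Social marginal cost = private MC − MEB = 13.47 + 1.29Q.
Set SMC = demand: 13.47 + 1.29Q = 91.89 - 0.84Q → Q* = 36.8169.
Height of the DWL triangle at Q_m is demand(Q_m) − SMC(Q_m) = MEB(Q_m) = 24.1494.
DWL = ½ × 11.3377 × 24.1494 = 136.8993.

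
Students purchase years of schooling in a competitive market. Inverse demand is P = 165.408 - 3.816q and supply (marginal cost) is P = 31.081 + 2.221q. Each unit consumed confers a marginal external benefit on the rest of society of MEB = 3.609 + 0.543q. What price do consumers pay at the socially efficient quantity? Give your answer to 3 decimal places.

P = 69.601

Social marginal benefit = demand + MEB = 169.017 - 3.273q.
Set SMB = MC: 169.017 - 3.273q = 31.081 + 2.221q → q* = 25.1067.
Consumer price on the demand curve at q*: 165.408 − 3.816×25.1067 = 69.6008.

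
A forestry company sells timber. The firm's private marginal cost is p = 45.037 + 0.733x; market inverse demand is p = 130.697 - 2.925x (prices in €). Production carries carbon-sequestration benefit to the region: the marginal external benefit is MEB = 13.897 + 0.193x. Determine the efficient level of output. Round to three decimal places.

Social marginal cost = private MC − MEB = 31.140 + 0.540x.
Set SMC = demand: 31.140 + 0.540x = 130.697 - 2.925x → x* = 28.7322.

x* = 28.732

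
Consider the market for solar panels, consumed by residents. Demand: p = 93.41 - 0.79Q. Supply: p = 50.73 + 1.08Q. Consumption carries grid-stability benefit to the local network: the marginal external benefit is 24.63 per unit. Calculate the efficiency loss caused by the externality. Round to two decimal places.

DWL = 162.20

Market equilibrium (private): 50.73 + 1.08Q = 93.41 - 0.79Q → Q_m = 22.8235.
Social marginal benefit = demand + MEB = 118.04 - 0.79Q.
Set SMB = MC: 118.04 - 0.79Q = 50.73 + 1.08Q → Q* = 35.9947.
Height of the DWL triangle at Q_m is SMB(Q_m) − MC(Q_m) = MEB(Q_m) = 24.6300.
DWL = ½ × 13.1712 × 24.6300 = 162.2033.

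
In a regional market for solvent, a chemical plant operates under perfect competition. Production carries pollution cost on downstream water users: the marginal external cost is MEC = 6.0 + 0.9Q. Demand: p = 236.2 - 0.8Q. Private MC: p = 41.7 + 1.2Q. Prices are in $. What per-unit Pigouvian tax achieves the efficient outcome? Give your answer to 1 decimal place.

Social marginal cost = private MC + MEC = 47.7 + 2.1Q.
Set SMC = demand: 47.7 + 2.1Q = 236.2 - 0.8Q → Q* = 65.0000.
The Pigouvian tax equals MEC at Q*: 6.0 + 0.9×65.0000 = 64.5000.

tax = $64.5 per unit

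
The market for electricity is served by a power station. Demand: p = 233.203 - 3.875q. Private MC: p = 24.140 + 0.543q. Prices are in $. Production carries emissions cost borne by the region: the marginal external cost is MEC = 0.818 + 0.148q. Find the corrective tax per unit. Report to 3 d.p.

Social marginal cost = private MC + MEC = 24.958 + 0.691q.
Set SMC = demand: 24.958 + 0.691q = 233.203 - 3.875q → q* = 45.6078.
The Pigouvian tax equals MEC at q*: 0.818 + 0.148×45.6078 = 7.5680.

tax = $7.568 per unit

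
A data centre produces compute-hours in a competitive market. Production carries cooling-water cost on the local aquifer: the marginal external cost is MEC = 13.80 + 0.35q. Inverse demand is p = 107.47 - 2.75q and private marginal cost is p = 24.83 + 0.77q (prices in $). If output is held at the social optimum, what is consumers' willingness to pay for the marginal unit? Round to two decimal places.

P = $58.55

Social marginal cost = private MC + MEC = 38.63 + 1.12q.
Set SMC = demand: 38.63 + 1.12q = 107.47 - 2.75q → q* = 17.7881.
Consumer price on the demand curve at q*: 107.47 − 2.75×17.7881 = 58.5527.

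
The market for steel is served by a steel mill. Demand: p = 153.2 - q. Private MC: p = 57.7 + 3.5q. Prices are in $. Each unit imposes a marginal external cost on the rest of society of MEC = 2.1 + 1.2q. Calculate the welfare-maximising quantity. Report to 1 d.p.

Social marginal cost = private MC + MEC = 59.8 + 4.7q.
Set SMC = demand: 59.8 + 4.7q = 153.2 - q → q* = 16.3860.

q* = 16.4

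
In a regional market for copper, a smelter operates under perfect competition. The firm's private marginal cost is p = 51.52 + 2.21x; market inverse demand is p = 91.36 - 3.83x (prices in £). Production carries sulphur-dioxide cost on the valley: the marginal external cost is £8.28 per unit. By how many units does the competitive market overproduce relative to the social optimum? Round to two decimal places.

Market equilibrium (private): 51.52 + 2.21x = 91.36 - 3.83x → x_m = 6.5960.
Social marginal cost = private MC + MEC = 59.80 + 2.21x.
Set SMC = demand: 59.80 + 2.21x = 91.36 - 3.83x → x* = 5.2252.
Gap = |6.5960 − 5.2252| = 1.3708.

1.37 units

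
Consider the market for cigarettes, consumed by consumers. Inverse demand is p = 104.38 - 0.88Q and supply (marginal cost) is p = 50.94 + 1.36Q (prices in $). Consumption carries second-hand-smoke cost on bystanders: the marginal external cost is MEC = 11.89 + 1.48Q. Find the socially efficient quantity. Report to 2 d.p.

Q* = 11.17

Social marginal benefit = demand − MEC = 92.49 - 2.36Q.
Set SMB = MC: 92.49 - 2.36Q = 50.94 + 1.36Q → Q* = 11.1694.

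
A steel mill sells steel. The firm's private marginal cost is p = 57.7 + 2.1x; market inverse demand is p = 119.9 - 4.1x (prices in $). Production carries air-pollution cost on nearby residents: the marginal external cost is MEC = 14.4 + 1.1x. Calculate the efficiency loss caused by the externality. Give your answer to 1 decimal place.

Market equilibrium (private): 57.7 + 2.1x = 119.9 - 4.1x → x_m = 10.0323.
Social marginal cost = private MC + MEC = 72.1 + 3.2x.
Set SMC = demand: 72.1 + 3.2x = 119.9 - 4.1x → x* = 6.5479.
Between x* and x_m the wedge SMC − demand runs linearly from 0 to MEC(x_m), so the loss is a triangle.
DWL = ½ × 3.4844 × 25.4355 = 44.3137.

DWL = $44.3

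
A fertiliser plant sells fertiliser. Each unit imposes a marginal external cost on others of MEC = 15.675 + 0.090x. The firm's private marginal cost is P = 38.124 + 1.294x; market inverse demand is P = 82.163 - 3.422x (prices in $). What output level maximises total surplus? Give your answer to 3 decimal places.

Social marginal cost = private MC + MEC = 53.799 + 1.384x.
Set SMC = demand: 53.799 + 1.384x = 82.163 - 3.422x → x* = 5.9018.

x* = 5.902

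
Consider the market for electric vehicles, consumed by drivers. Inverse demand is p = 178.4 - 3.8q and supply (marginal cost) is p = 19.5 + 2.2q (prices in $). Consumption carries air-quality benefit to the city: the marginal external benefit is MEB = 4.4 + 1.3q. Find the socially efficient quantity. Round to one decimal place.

q* = 34.7

Social marginal benefit = demand + MEB = 182.8 - 2.5q.
Set SMB = MC: 182.8 - 2.5q = 19.5 + 2.2q → q* = 34.7447.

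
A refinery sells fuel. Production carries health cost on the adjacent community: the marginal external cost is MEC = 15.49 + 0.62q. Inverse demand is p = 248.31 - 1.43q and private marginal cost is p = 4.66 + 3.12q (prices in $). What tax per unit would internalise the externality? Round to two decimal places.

tax = $42.85 per unit

Social marginal cost = private MC + MEC = 20.15 + 3.74q.
Set SMC = demand: 20.15 + 3.74q = 248.31 - 1.43q → q* = 44.1315.
The Pigouvian tax equals MEC at q*: 15.49 + 0.62×44.1315 = 42.8515.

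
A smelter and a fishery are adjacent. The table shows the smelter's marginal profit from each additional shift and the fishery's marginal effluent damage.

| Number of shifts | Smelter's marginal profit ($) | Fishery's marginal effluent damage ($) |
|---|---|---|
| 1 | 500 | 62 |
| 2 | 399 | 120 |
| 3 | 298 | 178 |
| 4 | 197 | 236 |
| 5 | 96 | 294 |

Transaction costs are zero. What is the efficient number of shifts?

3

Bargaining reaches the level where marginal profit last exceeds marginal effluent damage.
That holds through level 3 (298 ≥ 178) but not at 4 (197 < 236).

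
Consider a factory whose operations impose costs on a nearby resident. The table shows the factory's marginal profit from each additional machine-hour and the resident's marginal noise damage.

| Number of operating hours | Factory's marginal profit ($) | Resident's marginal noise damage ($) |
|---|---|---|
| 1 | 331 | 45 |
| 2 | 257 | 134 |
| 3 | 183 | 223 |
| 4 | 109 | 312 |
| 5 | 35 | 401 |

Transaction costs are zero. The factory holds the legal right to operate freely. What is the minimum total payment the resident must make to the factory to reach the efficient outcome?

$327

Left alone the factory would choose level 5 (marginal profit stays positive).
Efficient level: k* = 2 (marginal profit ≥ marginal noise damage through 2).
The resident must at least cover the factory's forgone profit from cutting 5→2: 183 + 109 + 35 = 327.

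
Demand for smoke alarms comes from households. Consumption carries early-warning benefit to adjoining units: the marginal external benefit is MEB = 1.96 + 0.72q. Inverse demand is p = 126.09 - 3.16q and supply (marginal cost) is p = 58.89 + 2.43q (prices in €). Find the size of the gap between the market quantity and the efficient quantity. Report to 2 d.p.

Market equilibrium (private): 58.89 + 2.43q = 126.09 - 3.16q → q_m = 12.0215.
Social marginal benefit = demand + MEB = 128.05 - 2.44q.
Set SMB = MC: 128.05 - 2.44q = 58.89 + 2.43q → q* = 14.2012.
Gap = |12.0215 − 14.2012| = 2.1797.

2.18 units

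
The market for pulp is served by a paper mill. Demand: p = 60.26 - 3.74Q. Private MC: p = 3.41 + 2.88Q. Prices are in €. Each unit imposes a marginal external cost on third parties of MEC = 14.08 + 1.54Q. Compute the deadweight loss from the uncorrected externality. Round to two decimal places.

DWL = €45.68

Market equilibrium (private): 3.41 + 2.88Q = 60.26 - 3.74Q → Q_m = 8.5876.
Social marginal cost = private MC + MEC = 17.49 + 4.42Q.
Set SMC = demand: 17.49 + 4.42Q = 60.26 - 3.74Q → Q* = 5.2414.
Height of the DWL triangle at Q_m is SMC(Q_m) − demand(Q_m) = MEC(Q_m) = 27.3049.
DWL = ½ × 3.3462 × 27.3049 = 45.6838.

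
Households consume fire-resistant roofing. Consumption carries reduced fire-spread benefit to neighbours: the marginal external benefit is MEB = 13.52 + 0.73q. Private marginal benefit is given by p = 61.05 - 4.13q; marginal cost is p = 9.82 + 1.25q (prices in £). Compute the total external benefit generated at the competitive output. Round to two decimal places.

Market equilibrium (private): 9.82 + 1.25q = 61.05 - 4.13q → q_m = 9.5223.
Total external benefit = ∫₀^{q_m} (13.52 + 0.73q) dq = 13.52×9.5223 + ½×0.73×9.5223² = 161.8376.

£161.84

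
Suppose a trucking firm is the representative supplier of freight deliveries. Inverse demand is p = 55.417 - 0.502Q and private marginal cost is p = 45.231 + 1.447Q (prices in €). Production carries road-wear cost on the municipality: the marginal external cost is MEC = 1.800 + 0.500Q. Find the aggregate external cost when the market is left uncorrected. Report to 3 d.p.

€16.236

Market equilibrium (private): 45.231 + 1.447Q = 55.417 - 0.502Q → Q_m = 5.2263.
Total external cost = ∫₀^{Q_m} (1.800 + 0.500Q) dQ = 1.800×5.2263 + ½×0.500×5.2263² = 16.2359.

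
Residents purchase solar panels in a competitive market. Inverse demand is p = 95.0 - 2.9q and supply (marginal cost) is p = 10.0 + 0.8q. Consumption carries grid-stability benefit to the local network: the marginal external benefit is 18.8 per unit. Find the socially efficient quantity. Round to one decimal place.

q* = 28.1

Social marginal benefit = demand + MEB = 113.8 - 2.9q.
Set SMB = MC: 113.8 - 2.9q = 10.0 + 0.8q → q* = 28.0541.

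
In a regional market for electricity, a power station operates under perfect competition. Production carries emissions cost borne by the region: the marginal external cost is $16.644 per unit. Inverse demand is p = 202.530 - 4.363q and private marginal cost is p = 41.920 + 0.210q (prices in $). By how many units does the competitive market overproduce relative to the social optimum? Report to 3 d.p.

Market equilibrium (private): 41.920 + 0.210q = 202.530 - 4.363q → q_m = 35.1214.
Social marginal cost = private MC + MEC = 58.564 + 0.210q.
Set SMC = demand: 58.564 + 0.210q = 202.530 - 4.363q → q* = 31.4817.
Gap = |35.1214 − 31.4817| = 3.6397.

3.640 units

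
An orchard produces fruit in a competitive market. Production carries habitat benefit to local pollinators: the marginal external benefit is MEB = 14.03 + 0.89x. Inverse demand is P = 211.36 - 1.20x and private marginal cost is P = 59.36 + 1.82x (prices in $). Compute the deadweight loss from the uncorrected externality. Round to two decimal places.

DWL = $812.29

Market equilibrium (private): 59.36 + 1.82x = 211.36 - 1.20x → x_m = 50.3311.
Social marginal cost = private MC − MEB = 45.33 + 0.93x.
Set SMC = demand: 45.33 + 0.93x = 211.36 - 1.20x → x* = 77.9484.
Between x* and x_m the wedge demand − SMC runs linearly from 0 to MEB(x_m), so the loss is a triangle.
DWL = ½ × 27.6173 × 58.8247 = 812.2897.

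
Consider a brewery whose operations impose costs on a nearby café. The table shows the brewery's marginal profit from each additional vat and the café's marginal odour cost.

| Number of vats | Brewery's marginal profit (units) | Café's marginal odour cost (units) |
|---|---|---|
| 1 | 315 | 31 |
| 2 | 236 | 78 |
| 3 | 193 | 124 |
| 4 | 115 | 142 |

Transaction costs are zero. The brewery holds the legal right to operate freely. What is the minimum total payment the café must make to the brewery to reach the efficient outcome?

Left alone the brewery would choose level 4 (marginal profit stays positive).
Efficient level: k* = 3 (marginal profit ≥ marginal odour cost through 3).
The café must at least cover the brewery's forgone profit from cutting 4→3: 115 = 115.

115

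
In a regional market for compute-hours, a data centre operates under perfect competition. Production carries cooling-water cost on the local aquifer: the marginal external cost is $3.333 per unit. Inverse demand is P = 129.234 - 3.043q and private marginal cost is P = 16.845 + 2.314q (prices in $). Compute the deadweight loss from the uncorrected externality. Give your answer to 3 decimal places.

DWL = $1.037

Market equilibrium (private): 16.845 + 2.314q = 129.234 - 3.043q → q_m = 20.9798.
Social marginal cost = private MC + MEC = 20.178 + 2.314q.
Set SMC = demand: 20.178 + 2.314q = 129.234 - 3.043q → q* = 20.3577.
The welfare-loss triangle has base |q_m − q*| and height MEC(q_m) (the vertical gap between SMC and demand is zero at q* and MEC at q_m).
DWL = ½ × 0.6221 × 3.3330 = 1.0367.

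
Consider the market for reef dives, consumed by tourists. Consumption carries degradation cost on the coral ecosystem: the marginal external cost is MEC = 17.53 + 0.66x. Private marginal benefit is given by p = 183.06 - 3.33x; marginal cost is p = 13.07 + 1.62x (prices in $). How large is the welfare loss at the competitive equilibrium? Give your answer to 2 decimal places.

Market equilibrium (private): 13.07 + 1.62x = 183.06 - 3.33x → x_m = 34.3414.
Social marginal benefit = demand − MEC = 165.53 - 3.99x.
Set SMB = MC: 165.53 - 3.99x = 13.07 + 1.62x → x* = 27.1765.
Between x* and x_m the wedge MC − SMB runs linearly from 0 to MEC(x_m), so the loss is a triangle.
DWL = ½ × 7.1649 × 40.1953 = 143.9977.

DWL = $144.00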